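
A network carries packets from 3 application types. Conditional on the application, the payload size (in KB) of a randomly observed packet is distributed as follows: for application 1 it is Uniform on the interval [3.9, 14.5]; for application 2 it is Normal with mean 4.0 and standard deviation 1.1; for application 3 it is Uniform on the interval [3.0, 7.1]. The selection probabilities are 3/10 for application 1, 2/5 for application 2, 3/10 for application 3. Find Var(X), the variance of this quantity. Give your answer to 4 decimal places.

Per component, 1: μ=9.2, E[X²]=94.0033; 2: μ=4, E[X²]=17.21; 3: μ=5.05, E[X²]=26.9033.
E[X] = 0.3·9.2 + 0.4·4 + 0.3·5.05 = 5.875.
E[X²] = 0.3·94.0033 + 0.4·17.21 + 0.3·26.9033 = 43.156.
Var(X) = E[X²] − (E[X])² = 43.156 − 34.5156 = 8.64037.

8.6404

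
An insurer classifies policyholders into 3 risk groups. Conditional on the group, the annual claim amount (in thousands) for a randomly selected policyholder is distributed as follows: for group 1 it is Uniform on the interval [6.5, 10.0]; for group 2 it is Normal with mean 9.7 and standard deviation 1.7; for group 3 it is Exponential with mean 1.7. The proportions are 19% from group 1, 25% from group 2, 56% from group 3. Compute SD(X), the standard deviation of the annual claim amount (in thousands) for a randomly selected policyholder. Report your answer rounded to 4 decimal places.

Per component, 1: μ=8.25, E[X²]=69.0833; 2: μ=9.7, E[X²]=96.98; 3: μ=1.7, E[X²]=5.78.
E[X] = 0.19·8.25 + 0.25·9.7 + 0.56·1.7 = 4.9445.
E[X²] = 0.19·69.0833 + 0.25·96.98 + 0.56·5.78 = 40.6076.
Var(X) = E[X²] − (E[X])² = 40.6076 − 24.4481 = 16.1596.
SD(X) = √16.1596 = 4.01989.

4.0199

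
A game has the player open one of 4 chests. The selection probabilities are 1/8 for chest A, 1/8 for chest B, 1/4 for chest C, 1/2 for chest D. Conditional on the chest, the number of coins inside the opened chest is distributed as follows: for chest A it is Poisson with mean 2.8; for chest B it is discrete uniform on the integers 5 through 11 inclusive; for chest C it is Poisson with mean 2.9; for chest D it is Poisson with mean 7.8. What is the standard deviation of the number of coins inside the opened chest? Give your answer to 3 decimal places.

3.358

Per component, A: μ=2.8, E[X²]=10.64; B: μ=8, E[X²]=68; C: μ=2.9, E[X²]=11.31; D: μ=7.8, E[X²]=68.64.
E[X] = 0.125·2.8 + 0.125·8 + 0.25·2.9 + 0.5·7.8 = 5.975.
E[X²] = 0.125·10.64 + 0.125·68 + 0.25·11.31 + 0.5·68.64 = 46.9775.
Var(X) = E[X²] − (E[X])² = 46.9775 − 35.7006 = 11.2769.
SD(X) = √11.2769 = 3.35811.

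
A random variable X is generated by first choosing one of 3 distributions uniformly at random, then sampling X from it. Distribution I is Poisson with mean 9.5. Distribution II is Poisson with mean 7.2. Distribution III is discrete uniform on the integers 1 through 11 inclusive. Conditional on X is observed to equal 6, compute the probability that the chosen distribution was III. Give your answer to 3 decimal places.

Likelihoods P(X=6 | ·): I: 0.0764208; II: 0.144458; III: 0.0909091.
Posterior ∝ prior × likelihood. Numerator for III: 0.333333·0.0909091 = 0.030303.
Normalizing constant: 0.333333·0.0764208 + 0.333333·0.144458 + 0.333333·0.0909091 = 0.103929.
P(III | observation) = 0.030303 / 0.103929 = 0.291573.

0.292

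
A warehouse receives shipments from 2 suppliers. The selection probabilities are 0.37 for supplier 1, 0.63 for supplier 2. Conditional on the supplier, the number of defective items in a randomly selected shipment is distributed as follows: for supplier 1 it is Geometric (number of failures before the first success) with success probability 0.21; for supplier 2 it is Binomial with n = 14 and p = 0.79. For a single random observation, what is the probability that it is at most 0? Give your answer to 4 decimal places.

Conditional on each supplier, P(X ≤ 0): 1: 0.21; 2: 3.24392e-10.
By total probability, P(X ≤ 0) = 0.37·0.21 + 0.63·3.24392e-10 = 0.0777.

0.0777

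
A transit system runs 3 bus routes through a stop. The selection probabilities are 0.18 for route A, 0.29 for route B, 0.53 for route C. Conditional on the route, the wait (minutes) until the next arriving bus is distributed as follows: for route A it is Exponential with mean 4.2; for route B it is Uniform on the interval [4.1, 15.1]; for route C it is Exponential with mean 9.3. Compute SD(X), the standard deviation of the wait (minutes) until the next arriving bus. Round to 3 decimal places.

7.480

Per component, A: μ=4.2, E[X²]=35.28; B: μ=9.6, E[X²]=102.243; C: μ=9.3, E[X²]=172.98.
E[X] = 0.18·4.2 + 0.29·9.6 + 0.53·9.3 = 8.469.
E[X²] = 0.18·35.28 + 0.29·102.243 + 0.53·172.98 = 127.68.
Var(X) = E[X²] − (E[X])² = 127.68 − 71.724 = 55.9564.
SD(X) = √55.9564 = 7.4804.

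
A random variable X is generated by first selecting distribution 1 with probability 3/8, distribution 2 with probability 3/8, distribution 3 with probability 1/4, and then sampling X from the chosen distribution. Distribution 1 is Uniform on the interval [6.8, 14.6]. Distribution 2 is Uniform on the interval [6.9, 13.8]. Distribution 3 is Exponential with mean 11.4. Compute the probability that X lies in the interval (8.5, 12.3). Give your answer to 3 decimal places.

Conditional on each component, P(8.5 < X < 12.3): 1: 0.487179; 2: 0.550725; 3: 0.13449.
By total probability, P(8.5 < X < 12.3) = 0.375·0.487179 + 0.375·0.550725 + 0.25·0.13449 = 0.422836.

0.423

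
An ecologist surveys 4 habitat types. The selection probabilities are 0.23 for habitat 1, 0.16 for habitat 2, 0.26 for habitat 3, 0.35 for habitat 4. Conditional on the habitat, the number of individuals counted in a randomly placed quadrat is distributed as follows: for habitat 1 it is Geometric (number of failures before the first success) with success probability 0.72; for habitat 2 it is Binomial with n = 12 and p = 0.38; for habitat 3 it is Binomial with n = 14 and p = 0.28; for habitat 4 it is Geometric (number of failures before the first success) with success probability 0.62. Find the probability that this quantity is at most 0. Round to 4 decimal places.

Conditional on each habitat, P(X ≤ 0): 1: 0.72; 2: 0.00322627; 3: 0.0100613; 4: 0.62.
By total probability, P(X ≤ 0) = 0.23·0.72 + 0.16·0.00322627 + 0.26·0.0100613 + 0.35·0.62 = 0.385732.

0.3857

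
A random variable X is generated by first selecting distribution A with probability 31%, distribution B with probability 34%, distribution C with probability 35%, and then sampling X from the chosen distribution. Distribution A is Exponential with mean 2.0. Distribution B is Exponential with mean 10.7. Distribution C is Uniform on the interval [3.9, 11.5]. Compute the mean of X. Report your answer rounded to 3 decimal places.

Component means — A: 2; B: 10.7; C: 7.7.
E[X] = 0.31·2 + 0.34·10.7 + 0.35·7.7 = 6.953.

6.953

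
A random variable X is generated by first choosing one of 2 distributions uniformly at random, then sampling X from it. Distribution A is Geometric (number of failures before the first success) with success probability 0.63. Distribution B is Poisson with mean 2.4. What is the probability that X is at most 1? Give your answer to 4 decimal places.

Conditional on each component, P(X ≤ 1): A: 0.8631; B: 0.308441.
By total probability, P(X ≤ 1) = 0.5·0.8631 + 0.5·0.308441 = 0.585771.

0.5858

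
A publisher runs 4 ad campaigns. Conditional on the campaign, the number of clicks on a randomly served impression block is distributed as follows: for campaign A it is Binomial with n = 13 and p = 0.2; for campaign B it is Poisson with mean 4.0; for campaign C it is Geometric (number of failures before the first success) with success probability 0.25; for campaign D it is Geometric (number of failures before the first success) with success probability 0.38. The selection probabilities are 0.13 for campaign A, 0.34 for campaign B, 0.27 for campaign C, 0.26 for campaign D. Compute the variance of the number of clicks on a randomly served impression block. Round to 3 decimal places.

Per component, A: μ=2.6, E[X²]=8.84; B: μ=4, E[X²]=20; C: μ=3, E[X²]=21; D: μ=1.63158, E[X²]=6.95568.
E[X] = 0.13·2.6 + 0.34·4 + 0.27·3 + 0.26·1.63158 = 2.93221.
E[X²] = 0.13·8.84 + 0.34·20 + 0.27·21 + 0.26·6.95568 = 15.4277.
Var(X) = E[X²] − (E[X])² = 15.4277 − 8.59786 = 6.82982.

6.830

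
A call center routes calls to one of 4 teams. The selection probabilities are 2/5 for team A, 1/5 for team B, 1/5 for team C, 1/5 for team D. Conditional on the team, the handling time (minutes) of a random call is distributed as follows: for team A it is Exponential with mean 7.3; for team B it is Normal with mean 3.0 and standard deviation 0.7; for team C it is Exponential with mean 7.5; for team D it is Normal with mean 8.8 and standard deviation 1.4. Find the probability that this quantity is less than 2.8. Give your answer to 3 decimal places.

Conditional on each team, P(X < 2.8): A: 0.31857; B: 0.387548; C: 0.311564; D: 9.10765e-06.
By total probability, P(X < 2.8) = 0.4·0.31857 + 0.2·0.387548 + 0.2·0.311564 + 0.2·9.10765e-06 = 0.267252.

0.267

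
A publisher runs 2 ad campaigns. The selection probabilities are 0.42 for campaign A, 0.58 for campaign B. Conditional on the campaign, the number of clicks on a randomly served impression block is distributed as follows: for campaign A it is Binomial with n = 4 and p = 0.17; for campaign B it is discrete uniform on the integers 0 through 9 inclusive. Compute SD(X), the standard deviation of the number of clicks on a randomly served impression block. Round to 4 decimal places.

Per component, A: μ=0.68, E[X²]=1.0268; B: μ=4.5, E[X²]=28.5.
E[X] = 0.42·0.68 + 0.58·4.5 = 2.8956.
E[X²] = 0.42·1.0268 + 0.58·28.5 = 16.9613.
Var(X) = E[X²] − (E[X])² = 16.9613 − 8.3845 = 8.57676.
SD(X) = √8.57676 = 2.92861.

2.9286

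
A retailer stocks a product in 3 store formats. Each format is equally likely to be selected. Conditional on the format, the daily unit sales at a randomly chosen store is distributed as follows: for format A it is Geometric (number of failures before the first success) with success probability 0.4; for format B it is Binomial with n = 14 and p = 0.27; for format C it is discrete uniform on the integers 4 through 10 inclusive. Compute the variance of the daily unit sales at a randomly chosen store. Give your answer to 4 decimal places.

Per component, A: μ=1.5, E[X²]=6; B: μ=3.78, E[X²]=17.0478; C: μ=7, E[X²]=53.
E[X] = 0.333333·1.5 + 0.333333·3.78 + 0.333333·7 = 4.09333.
E[X²] = 0.333333·6 + 0.333333·17.0478 + 0.333333·53 = 25.3493.
Var(X) = E[X²] − (E[X])² = 25.3493 − 16.7554 = 8.59389.

8.5939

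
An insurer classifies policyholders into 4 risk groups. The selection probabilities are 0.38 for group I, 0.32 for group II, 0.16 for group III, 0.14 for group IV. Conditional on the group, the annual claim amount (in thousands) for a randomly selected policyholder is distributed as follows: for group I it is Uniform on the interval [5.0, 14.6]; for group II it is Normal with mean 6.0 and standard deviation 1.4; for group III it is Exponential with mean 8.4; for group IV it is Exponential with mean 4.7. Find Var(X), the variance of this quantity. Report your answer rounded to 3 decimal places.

21.864

Per component, I: μ=9.8, E[X²]=103.72; II: μ=6, E[X²]=37.96; III: μ=8.4, E[X²]=141.12; IV: μ=4.7, E[X²]=44.18.
E[X] = 0.38·9.8 + 0.32·6 + 0.16·8.4 + 0.14·4.7 = 7.646.
E[X²] = 0.38·103.72 + 0.32·37.96 + 0.16·141.12 + 0.14·44.18 = 80.3252.
Var(X) = E[X²] − (E[X])² = 80.3252 − 58.4613 = 21.8639.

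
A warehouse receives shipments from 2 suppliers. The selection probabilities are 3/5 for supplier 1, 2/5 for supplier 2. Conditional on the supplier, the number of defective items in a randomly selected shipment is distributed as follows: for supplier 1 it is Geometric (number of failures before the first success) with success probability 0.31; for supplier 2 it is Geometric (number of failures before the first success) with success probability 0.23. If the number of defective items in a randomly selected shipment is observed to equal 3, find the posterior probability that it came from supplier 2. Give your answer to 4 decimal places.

Likelihoods P(X=3 | ·): 1: 0.101838; 2: 0.105003.
Posterior ∝ prior × likelihood. Numerator for 2: 0.4·0.105003 = 0.042001.
Normalizing constant: 0.6·0.101838 + 0.4·0.105003 = 0.103104.
P(2 | observation) = 0.042001 / 0.103104 = 0.407367.

0.4074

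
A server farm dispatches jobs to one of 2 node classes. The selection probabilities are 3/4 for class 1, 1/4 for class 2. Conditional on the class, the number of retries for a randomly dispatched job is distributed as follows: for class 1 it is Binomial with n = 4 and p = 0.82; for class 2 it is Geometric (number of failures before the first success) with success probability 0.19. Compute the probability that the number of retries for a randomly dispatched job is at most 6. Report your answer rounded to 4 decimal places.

Conditional on each class, P(X ≤ 6): 1: 1; 2: 0.771232.
By total probability, P(X ≤ 6) = 0.75·1 + 0.25·0.771232 = 0.942808.

0.9428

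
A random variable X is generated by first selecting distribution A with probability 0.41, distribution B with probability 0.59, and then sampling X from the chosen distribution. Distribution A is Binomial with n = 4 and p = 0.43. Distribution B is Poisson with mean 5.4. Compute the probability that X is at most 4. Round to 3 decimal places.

Conditional on each component, P(X ≤ 4): A: 1; B: 0.373311.
By total probability, P(X ≤ 4) = 0.41·1 + 0.59·0.373311 = 0.630253.

0.630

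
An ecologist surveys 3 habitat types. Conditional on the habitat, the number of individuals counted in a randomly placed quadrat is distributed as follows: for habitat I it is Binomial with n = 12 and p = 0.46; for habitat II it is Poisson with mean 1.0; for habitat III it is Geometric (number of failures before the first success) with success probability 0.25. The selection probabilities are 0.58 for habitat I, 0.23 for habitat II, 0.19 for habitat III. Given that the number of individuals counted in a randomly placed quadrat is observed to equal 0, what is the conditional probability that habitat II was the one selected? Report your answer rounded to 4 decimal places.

Likelihoods P(X=0 | ·): I: 0.000614788; II: 0.367879; III: 0.25.
Posterior ∝ prior × likelihood. Numerator for II: 0.23·0.367879 = 0.0846123.
Normalizing constant: 0.58·0.000614788 + 0.23·0.367879 + 0.19·0.25 = 0.132469.
P(II | observation) = 0.0846123 / 0.132469 = 0.638733.

0.6387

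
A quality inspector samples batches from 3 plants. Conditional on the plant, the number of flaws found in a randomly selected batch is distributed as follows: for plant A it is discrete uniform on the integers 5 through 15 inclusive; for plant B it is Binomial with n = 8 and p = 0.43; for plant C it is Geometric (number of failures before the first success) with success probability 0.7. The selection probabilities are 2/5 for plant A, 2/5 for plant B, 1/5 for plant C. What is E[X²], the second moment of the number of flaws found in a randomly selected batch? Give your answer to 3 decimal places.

49.677

For each component E[X²] = Var + (mean)², giving A: 110; B: 13.7944; C: 0.795918.
Overall E[X²] = 0.4·110 + 0.4·13.7944 + 0.2·0.795918 = 49.6769.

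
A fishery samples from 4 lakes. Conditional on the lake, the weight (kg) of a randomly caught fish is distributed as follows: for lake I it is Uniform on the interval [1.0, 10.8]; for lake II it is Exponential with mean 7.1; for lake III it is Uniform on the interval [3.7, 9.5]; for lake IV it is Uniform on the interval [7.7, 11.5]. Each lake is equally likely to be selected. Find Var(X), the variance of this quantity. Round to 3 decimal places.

Per component, I: μ=5.9, E[X²]=42.8133; II: μ=7.1, E[X²]=100.82; III: μ=6.6, E[X²]=46.3633; IV: μ=9.6, E[X²]=93.3633.
E[X] = 0.25·5.9 + 0.25·7.1 + 0.25·6.6 + 0.25·9.6 = 7.3.
E[X²] = 0.25·42.8133 + 0.25·100.82 + 0.25·46.3633 + 0.25·93.3633 = 70.84.
Var(X) = E[X²] − (E[X])² = 70.84 − 53.29 = 17.55.

17.550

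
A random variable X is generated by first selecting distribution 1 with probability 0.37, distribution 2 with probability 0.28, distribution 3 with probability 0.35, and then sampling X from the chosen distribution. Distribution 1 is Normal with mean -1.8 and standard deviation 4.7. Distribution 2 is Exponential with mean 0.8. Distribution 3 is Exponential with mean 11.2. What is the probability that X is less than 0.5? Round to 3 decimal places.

Conditional on each component, P(X < 0.5): 1: 0.687707; 2: 0.464739; 3: 0.043661.
By total probability, P(X < 0.5) = 0.37·0.687707 + 0.28·0.464739 + 0.35·0.043661 = 0.39986.

0.400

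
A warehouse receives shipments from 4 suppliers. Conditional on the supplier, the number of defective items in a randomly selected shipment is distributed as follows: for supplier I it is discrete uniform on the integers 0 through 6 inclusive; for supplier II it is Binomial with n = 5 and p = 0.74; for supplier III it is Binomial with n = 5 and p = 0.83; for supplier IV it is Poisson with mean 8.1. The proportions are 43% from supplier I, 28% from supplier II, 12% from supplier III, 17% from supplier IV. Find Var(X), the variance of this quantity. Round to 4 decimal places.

6.7262

Per component, I: μ=3, E[X²]=13; II: μ=3.7, E[X²]=14.652; III: μ=4.15, E[X²]=17.928; IV: μ=8.1, E[X²]=73.71.
E[X] = 0.43·3 + 0.28·3.7 + 0.12·4.15 + 0.17·8.1 = 4.201.
E[X²] = 0.43·13 + 0.28·14.652 + 0.12·17.928 + 0.17·73.71 = 24.3746.
Var(X) = E[X²] − (E[X])² = 24.3746 − 17.6484 = 6.72622.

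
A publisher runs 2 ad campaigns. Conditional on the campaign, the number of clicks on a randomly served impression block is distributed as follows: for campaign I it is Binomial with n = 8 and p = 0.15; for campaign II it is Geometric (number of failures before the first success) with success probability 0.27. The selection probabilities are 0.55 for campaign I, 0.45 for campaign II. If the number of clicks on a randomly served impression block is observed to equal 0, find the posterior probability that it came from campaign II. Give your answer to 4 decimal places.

0.4477

Likelihoods P(X=0 | ·): I: 0.272491; II: 0.27.
Posterior ∝ prior × likelihood. Numerator for II: 0.45·0.27 = 0.1215.
Normalizing constant: 0.55·0.272491 + 0.45·0.27 = 0.27137.
P(II | observation) = 0.1215 / 0.27137 = 0.447729.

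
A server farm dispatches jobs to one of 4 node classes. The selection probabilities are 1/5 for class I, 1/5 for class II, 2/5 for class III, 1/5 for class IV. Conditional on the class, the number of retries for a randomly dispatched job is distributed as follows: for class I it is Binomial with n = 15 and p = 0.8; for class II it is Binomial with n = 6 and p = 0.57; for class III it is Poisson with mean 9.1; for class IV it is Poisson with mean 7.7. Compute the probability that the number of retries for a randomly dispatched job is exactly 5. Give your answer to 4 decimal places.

Conditional on each class, P(X = 5): I: 0.000100764; II: 0.155237; III: 0.0580692; IV: 0.102142.
By total probability, P(X = 5) = 0.2·0.000100764 + 0.2·0.155237 + 0.4·0.0580692 + 0.2·0.102142 = 0.0747236.

0.0747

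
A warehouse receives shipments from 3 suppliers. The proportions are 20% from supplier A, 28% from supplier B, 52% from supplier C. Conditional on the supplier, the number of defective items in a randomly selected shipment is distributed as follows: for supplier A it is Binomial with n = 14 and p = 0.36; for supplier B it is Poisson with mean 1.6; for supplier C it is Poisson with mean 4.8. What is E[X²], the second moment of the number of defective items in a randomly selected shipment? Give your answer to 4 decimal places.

For each component E[X²] = Var + (mean)², giving A: 28.6272; B: 4.16; C: 27.84.
Overall E[X²] = 0.2·28.6272 + 0.28·4.16 + 0.52·27.84 = 21.367.

21.3670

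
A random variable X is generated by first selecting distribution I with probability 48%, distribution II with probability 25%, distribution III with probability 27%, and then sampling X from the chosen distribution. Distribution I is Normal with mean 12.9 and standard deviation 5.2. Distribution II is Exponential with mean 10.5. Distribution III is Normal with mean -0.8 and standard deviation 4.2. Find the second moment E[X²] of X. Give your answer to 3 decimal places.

152.917

For each component E[X²] = Var + (mean)², giving I: 193.45; II: 220.5; III: 18.28.
Overall E[X²] = 0.48·193.45 + 0.25·220.5 + 0.27·18.28 = 152.917.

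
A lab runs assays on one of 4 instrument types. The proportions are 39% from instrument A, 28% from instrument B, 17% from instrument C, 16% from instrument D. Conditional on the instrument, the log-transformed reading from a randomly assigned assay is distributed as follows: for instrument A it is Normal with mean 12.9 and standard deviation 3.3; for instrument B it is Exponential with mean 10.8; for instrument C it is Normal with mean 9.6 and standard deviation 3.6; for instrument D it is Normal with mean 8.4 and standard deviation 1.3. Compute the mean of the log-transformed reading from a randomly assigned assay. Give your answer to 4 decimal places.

Component means — A: 12.9; B: 10.8; C: 9.6; D: 8.4.
E[X] = 0.39·12.9 + 0.28·10.8 + 0.17·9.6 + 0.16·8.4 = 11.031.

11.0310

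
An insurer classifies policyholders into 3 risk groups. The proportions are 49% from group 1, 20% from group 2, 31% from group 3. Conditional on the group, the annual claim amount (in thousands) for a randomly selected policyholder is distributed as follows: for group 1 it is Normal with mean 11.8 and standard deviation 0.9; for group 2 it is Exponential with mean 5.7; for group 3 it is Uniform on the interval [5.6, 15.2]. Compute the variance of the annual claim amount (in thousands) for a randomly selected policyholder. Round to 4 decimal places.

14.5896

Per component, 1: μ=11.8, E[X²]=140.05; 2: μ=5.7, E[X²]=64.98; 3: μ=10.4, E[X²]=115.84.
E[X] = 0.49·11.8 + 0.2·5.7 + 0.31·10.4 = 10.146.
E[X²] = 0.49·140.05 + 0.2·64.98 + 0.31·115.84 = 117.531.
Var(X) = E[X²] − (E[X])² = 117.531 − 102.941 = 14.5896.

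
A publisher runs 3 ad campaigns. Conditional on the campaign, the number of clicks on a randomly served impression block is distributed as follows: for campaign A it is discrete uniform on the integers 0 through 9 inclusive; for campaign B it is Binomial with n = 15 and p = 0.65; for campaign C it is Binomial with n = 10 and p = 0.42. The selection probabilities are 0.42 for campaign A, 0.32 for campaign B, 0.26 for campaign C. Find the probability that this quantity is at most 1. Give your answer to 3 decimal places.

0.093

Conditional on each campaign, P(X ≤ 1): A: 0.2; B: 4.18094e-06; C: 0.0355042.
By total probability, P(X ≤ 1) = 0.42·0.2 + 0.32·4.18094e-06 + 0.26·0.0355042 = 0.0932324.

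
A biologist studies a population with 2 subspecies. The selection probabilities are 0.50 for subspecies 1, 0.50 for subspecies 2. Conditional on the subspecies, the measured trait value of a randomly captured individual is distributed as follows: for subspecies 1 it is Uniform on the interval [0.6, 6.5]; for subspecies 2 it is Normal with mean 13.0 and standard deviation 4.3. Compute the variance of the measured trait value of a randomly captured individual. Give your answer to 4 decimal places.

33.0210

Per component, 1: μ=3.55, E[X²]=15.5033; 2: μ=13, E[X²]=187.49.
E[X] = 0.5·3.55 + 0.5·13 = 8.275.
E[X²] = 0.5·15.5033 + 0.5·187.49 = 101.497.
Var(X) = E[X²] − (E[X])² = 101.497 − 68.4756 = 33.021.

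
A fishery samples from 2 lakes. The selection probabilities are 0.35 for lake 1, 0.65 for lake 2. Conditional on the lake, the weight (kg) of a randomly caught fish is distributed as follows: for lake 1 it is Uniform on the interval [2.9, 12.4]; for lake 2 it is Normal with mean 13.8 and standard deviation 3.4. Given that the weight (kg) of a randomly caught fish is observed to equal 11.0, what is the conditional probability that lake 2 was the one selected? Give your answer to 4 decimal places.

Likelihoods f(11.0 | ·): 1: 0.105263; 2: 0.0835914.
Posterior ∝ prior × likelihood. Numerator for 2: 0.65·0.0835914 = 0.0543344.
Normalizing constant: 0.35·0.105263 + 0.65·0.0835914 = 0.0911765.
P(2 | observation) = 0.0543344 / 0.0911765 = 0.595926.

0.5959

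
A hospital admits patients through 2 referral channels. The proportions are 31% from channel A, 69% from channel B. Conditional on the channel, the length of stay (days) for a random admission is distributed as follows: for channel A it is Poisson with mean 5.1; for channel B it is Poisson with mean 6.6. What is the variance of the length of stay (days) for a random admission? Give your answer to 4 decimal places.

Per component, A: μ=5.1, E[X²]=31.11; B: μ=6.6, E[X²]=50.16.
E[X] = 0.31·5.1 + 0.69·6.6 = 6.135.
E[X²] = 0.31·31.11 + 0.69·50.16 = 44.2545.
Var(X) = E[X²] − (E[X])² = 44.2545 − 37.6382 = 6.61628.

6.6163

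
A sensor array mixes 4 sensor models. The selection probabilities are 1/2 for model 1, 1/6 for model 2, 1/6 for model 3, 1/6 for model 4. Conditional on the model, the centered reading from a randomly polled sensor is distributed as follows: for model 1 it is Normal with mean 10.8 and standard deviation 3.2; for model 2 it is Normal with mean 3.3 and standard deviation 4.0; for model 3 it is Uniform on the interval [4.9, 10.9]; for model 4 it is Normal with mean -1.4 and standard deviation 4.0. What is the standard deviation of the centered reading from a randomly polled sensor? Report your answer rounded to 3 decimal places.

Per component, 1: μ=10.8, E[X²]=126.88; 2: μ=3.3, E[X²]=26.89; 3: μ=7.9, E[X²]=65.41; 4: μ=-1.4, E[X²]=17.96.
E[X] = 0.5·10.8 + 0.166667·3.3 + 0.166667·7.9 + 0.166667·-1.4 = 7.03333.
E[X²] = 0.5·126.88 + 0.166667·26.89 + 0.166667·65.41 + 0.166667·17.96 = 81.8167.
Var(X) = E[X²] − (E[X])² = 81.8167 − 49.4678 = 32.3489.
SD(X) = √32.3489 = 5.68761.

5.688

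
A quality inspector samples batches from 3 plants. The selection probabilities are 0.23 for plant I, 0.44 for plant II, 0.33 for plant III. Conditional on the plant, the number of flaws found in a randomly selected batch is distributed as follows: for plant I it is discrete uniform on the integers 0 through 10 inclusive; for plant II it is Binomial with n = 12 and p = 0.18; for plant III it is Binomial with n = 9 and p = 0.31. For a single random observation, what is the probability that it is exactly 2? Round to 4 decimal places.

0.2352

Conditional on each plant, P(X = 2): I: 0.0909091; II: 0.293919; III: 0.257614.
By total probability, P(X = 2) = 0.23·0.0909091 + 0.44·0.293919 + 0.33·0.257614 = 0.235246.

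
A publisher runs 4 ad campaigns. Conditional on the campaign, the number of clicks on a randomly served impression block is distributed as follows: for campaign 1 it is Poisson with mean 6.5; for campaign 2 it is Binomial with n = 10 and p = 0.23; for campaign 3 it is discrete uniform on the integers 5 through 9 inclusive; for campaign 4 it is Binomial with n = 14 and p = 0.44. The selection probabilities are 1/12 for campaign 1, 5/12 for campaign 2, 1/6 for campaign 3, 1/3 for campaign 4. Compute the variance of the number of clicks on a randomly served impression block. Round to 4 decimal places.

Per component, 1: μ=6.5, E[X²]=48.75; 2: μ=2.3, E[X²]=7.061; 3: μ=7, E[X²]=51; 4: μ=6.16, E[X²]=41.3952.
E[X] = 0.0833333·6.5 + 0.416667·2.3 + 0.166667·7 + 0.333333·6.16 = 4.72.
E[X²] = 0.0833333·48.75 + 0.416667·7.061 + 0.166667·51 + 0.333333·41.3952 = 29.303.
Var(X) = E[X²] − (E[X])² = 29.303 − 22.2784 = 7.02458.

7.0246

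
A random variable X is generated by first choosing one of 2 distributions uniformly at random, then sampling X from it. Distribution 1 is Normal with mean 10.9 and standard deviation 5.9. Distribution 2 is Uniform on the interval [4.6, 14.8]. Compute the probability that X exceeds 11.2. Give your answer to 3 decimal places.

Conditional on each component, P(X > 11.2): 1: 0.479724; 2: 0.352941.
By total probability, P(X > 11.2) = 0.5·0.479724 + 0.5·0.352941 = 0.416332.

0.416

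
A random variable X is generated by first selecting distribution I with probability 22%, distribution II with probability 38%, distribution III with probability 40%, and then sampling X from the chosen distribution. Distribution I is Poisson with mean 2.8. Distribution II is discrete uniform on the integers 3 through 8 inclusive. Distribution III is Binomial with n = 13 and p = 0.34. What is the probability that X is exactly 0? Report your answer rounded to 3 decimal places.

Conditional on each component, P(X = 0): I: 0.0608101; II: 0; III: 0.00450891.
By total probability, P(X = 0) = 0.22·0.0608101 + 0.38·0 + 0.4·0.00450891 = 0.0151818.

0.015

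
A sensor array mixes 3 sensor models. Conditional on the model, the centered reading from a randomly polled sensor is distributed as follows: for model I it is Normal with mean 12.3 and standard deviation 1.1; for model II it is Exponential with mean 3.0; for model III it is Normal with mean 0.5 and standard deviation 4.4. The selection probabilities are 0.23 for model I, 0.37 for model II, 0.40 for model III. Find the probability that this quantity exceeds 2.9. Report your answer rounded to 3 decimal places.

Conditional on each model, P(X > 2.9): I: 1; II: 0.380349; III: 0.29272.
By total probability, P(X > 2.9) = 0.23·1 + 0.37·0.380349 + 0.4·0.29272 = 0.487817.

0.488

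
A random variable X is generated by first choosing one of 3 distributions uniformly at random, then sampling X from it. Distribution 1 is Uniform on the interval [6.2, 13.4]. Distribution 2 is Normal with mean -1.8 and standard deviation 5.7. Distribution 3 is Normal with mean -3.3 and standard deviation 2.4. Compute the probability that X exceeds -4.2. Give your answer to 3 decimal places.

0.770

Conditional on each component, P(X > -4.2): 1: 1; 2: 0.663142; 3: 0.64617.
By total probability, P(X > -4.2) = 0.333333·1 + 0.333333·0.663142 + 0.333333·0.64617 = 0.76977.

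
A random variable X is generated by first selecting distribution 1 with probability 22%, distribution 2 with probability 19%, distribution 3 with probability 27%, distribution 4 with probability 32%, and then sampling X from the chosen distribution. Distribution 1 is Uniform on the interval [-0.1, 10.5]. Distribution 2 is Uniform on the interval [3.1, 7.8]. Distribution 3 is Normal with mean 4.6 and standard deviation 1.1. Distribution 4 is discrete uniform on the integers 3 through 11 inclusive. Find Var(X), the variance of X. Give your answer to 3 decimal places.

Per component, 1: μ=5.2, E[X²]=36.4033; 2: μ=5.45, E[X²]=31.5433; 3: μ=4.6, E[X²]=22.37; 4: μ=7, E[X²]=55.6667.
E[X] = 0.22·5.2 + 0.19·5.45 + 0.27·4.6 + 0.32·7 = 5.6615.
E[X²] = 0.22·36.4033 + 0.19·31.5433 + 0.27·22.37 + 0.32·55.6667 = 37.8552.
Var(X) = E[X²] − (E[X])² = 37.8552 − 32.0526 = 5.80262.

5.803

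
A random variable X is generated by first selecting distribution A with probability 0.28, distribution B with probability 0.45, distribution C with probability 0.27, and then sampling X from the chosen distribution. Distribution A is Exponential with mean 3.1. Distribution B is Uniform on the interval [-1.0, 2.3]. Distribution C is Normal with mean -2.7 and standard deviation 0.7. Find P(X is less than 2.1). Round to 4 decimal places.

0.8305

Conditional on each component, P(X < 2.1): A: 0.492074; B: 0.939394; C: 1.
By total probability, P(X < 2.1) = 0.28·0.492074 + 0.45·0.939394 + 0.27·1 = 0.830508.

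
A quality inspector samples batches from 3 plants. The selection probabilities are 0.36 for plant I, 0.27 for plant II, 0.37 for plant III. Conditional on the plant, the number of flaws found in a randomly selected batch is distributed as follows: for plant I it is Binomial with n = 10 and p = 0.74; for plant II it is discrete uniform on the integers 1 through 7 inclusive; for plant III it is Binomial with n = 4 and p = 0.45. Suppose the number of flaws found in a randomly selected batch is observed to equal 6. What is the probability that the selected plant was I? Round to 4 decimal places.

0.5953

Likelihoods P(X=6 | ·): I: 0.157581; II: 0.142857; III: 0.
Posterior ∝ prior × likelihood. Numerator for I: 0.36·0.157581 = 0.056729.
Normalizing constant: 0.36·0.157581 + 0.27·0.142857 + 0.37·0 = 0.0953005.
P(I | observation) = 0.056729 / 0.0953005 = 0.595265.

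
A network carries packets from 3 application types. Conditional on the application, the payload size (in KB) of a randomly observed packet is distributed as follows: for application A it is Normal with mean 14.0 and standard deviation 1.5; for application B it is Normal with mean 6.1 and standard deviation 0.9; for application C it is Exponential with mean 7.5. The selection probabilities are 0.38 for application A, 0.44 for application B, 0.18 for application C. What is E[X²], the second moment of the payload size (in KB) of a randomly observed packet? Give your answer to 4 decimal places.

For each component E[X²] = Var + (mean)², giving A: 198.25; B: 38.02; C: 112.5.
Overall E[X²] = 0.38·198.25 + 0.44·38.02 + 0.18·112.5 = 112.314.

112.3138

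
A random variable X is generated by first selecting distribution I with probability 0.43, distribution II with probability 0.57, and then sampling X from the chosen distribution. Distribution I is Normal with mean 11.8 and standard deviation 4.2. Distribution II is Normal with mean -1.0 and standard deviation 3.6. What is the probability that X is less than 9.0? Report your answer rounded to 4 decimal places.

Conditional on each component, P(X < 9.0): I: 0.252493; II: 0.997263.
By total probability, P(X < 9.0) = 0.43·0.252493 + 0.57·0.997263 = 0.677012.

0.6770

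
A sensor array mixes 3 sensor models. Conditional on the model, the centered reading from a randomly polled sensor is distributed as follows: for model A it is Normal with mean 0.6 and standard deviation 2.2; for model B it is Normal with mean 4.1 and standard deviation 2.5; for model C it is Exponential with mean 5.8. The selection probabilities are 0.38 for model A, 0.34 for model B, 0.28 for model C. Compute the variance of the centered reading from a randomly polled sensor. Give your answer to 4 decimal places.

Per component, A: μ=0.6, E[X²]=5.2; B: μ=4.1, E[X²]=23.06; C: μ=5.8, E[X²]=67.28.
E[X] = 0.38·0.6 + 0.34·4.1 + 0.28·5.8 = 3.246.
E[X²] = 0.38·5.2 + 0.34·23.06 + 0.28·67.28 = 28.6548.
Var(X) = E[X²] − (E[X])² = 28.6548 − 10.5365 = 18.1183.

18.1183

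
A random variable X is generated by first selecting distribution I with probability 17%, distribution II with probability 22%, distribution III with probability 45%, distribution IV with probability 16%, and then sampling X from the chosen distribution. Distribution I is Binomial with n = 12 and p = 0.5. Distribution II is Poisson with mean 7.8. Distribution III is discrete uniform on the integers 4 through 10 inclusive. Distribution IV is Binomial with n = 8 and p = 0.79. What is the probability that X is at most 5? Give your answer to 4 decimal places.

Conditional on each component, P(X ≤ 5): I: 0.387207; II: 0.210251; III: 0.285714; IV: 0.225499.
By total probability, P(X ≤ 5) = 0.17·0.387207 + 0.22·0.210251 + 0.45·0.285714 + 0.16·0.225499 = 0.276732.

0.2767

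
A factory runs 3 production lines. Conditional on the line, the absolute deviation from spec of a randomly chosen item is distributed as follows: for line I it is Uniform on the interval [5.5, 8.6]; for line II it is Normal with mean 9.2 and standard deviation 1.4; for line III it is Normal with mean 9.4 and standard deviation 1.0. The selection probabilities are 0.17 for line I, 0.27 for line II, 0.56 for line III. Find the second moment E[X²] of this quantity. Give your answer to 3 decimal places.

82.009

For each component E[X²] = Var + (mean)², giving I: 50.5033; II: 86.6; III: 89.36.
Overall E[X²] = 0.17·50.5033 + 0.27·86.6 + 0.56·89.36 = 82.0092.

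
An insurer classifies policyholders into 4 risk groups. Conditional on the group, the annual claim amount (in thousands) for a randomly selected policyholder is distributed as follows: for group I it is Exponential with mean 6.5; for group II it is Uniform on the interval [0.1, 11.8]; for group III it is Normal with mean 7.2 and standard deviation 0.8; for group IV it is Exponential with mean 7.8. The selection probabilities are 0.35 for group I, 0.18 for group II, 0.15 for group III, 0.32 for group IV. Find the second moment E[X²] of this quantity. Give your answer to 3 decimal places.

84.810

For each component E[X²] = Var + (mean)², giving I: 84.5; II: 46.81; III: 52.48; IV: 121.68.
Overall E[X²] = 0.35·84.5 + 0.18·46.81 + 0.15·52.48 + 0.32·121.68 = 84.8104.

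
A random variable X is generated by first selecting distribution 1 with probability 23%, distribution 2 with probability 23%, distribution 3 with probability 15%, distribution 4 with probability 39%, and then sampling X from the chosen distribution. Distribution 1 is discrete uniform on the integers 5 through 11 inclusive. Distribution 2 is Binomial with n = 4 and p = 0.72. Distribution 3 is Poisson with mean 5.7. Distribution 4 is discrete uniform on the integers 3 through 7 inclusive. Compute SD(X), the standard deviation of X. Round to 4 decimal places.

Per component, 1: μ=8, E[X²]=68; 2: μ=2.88, E[X²]=9.1008; 3: μ=5.7, E[X²]=38.19; 4: μ=5, E[X²]=27.
E[X] = 0.23·8 + 0.23·2.88 + 0.15·5.7 + 0.39·5 = 5.3074.
E[X²] = 0.23·68 + 0.23·9.1008 + 0.15·38.19 + 0.39·27 = 33.9917.
Var(X) = E[X²] − (E[X])² = 33.9917 − 28.1685 = 5.82319.
SD(X) = √5.82319 = 2.41313.

2.4131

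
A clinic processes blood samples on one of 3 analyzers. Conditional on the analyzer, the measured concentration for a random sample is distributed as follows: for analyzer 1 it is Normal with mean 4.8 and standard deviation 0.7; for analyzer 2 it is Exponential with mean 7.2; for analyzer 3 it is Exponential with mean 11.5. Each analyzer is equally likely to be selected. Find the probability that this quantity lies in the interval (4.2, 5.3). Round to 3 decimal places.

0.236

Conditional on each analyzer, P(4.2 < X < 5.3): 1: 0.566792; 2: 0.0790622; 3: 0.0633108.
By total probability, P(4.2 < X < 5.3) = 0.333333·0.566792 + 0.333333·0.0790622 + 0.333333·0.0633108 = 0.236388.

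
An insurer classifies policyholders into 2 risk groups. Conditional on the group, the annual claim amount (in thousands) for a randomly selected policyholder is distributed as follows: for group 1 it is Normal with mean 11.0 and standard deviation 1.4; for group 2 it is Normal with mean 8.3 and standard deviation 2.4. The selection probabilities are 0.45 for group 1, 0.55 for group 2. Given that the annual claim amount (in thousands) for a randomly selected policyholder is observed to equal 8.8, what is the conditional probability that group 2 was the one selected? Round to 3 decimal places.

0.706

Likelihoods f(8.8 | ·): 1: 0.0829013; 2: 0.162657.
Posterior ∝ prior × likelihood. Numerator for 2: 0.55·0.162657 = 0.0894616.
Normalizing constant: 0.45·0.0829013 + 0.55·0.162657 = 0.126767.
P(2 | observation) = 0.0894616 / 0.126767 = 0.705716.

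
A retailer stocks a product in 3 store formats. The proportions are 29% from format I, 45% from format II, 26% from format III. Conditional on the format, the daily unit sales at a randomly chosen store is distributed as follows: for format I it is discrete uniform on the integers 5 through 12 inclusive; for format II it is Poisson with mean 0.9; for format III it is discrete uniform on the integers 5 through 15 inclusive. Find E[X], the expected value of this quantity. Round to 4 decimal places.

Component means — I: 8.5; II: 0.9; III: 10.
E[X] = 0.29·8.5 + 0.45·0.9 + 0.26·10 = 5.47.

5.4700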